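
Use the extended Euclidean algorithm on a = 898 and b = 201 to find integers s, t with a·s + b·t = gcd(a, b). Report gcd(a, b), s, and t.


Euclidean algorithm on (898, 201) — divide until remainder is 0:
  898 = 4 · 201 + 94
  201 = 2 · 94 + 13
  94 = 7 · 13 + 3
  13 = 4 · 3 + 1
  3 = 3 · 1 + 0
gcd(898, 201) = 1.
Track Bezout coefficients alongside the remainders: start with r₀ = 898 = a·1 + b·0 (s = 1, t = 0) and r₁ = 201 = a·0 + b·1 (s = 0, t = 1); each new remainder r_{k+1} = r_{k-1} − q_k·r_k inherits s_{k+1} = s_{k-1} − q_k·s_k, t_{k+1} = t_{k-1} − q_k·t_k, so r_k = a·s_k + b·t_k at every step:
  q = 4: r = 94, s = 1 − 4·0 = 1, t = 0 − 4·1 = -4  (check: 898·1 + 201·(-4) = 94)
  q = 2: r = 13, s = 0 − 2·1 = -2, t = 1 − 2·(-4) = 9  (check: 898·(-2) + 201·9 = 13)
  q = 7: r = 3, s = 1 − 7·(-2) = 15, t = -4 − 7·9 = -67  (check: 898·15 + 201·(-67) = 3)
  q = 4: r = 1, s = -2 − 4·15 = -62, t = 9 − 4·(-67) = 277  (check: 898·(-62) + 201·277 = 1)
The row with r = 1 (the gcd) gives the Bezout coefficients s = -62, t = 277.
Result: 898 · (-62) + 201 · (277) = 1.

gcd(898, 201) = 1; s = -62, t = 277 (check: 898·(-62) + 201·277 = 1).


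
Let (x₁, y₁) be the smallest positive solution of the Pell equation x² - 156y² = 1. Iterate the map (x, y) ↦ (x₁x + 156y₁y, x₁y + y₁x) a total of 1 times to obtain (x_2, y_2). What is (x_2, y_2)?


Step 1: Find the fundamental solution (x₁, y₁) of x² - 156y² = 1.
  Expand √156 as a continued fraction. a₀ = ⌊√156⌋ = 12; iterate m_{k+1} = d_k·a_k − m_k, d_{k+1} = (156 − m_{k+1}²)/d_k, a_{k+1} = ⌊(a₀ + m_{k+1})/d_{k+1}⌋ (starting m₀ = 0, d₀ = 1), with convergents p_k = a_k·p_{k-1} + p_{k-2}, q_k = a_k·q_{k-1} + q_{k-2} (p₋₁ = 1, q₋₁ = 0):
  k = 0: a₀ = 12; p₀/q₀ = 12/1; p₀² − 156·q₀² = 144 − 156 = -12.
  k = 1: m = 12, d = 12, a = ⌊(12 + 12)/12⌋ = 2; p/q = (2·12 + 1)/(2·1 + 0) = 25/2; p² − 156·q² = 625 − 624 = 1.
  The first convergent with p² − 156·q² = 1 gives the fundamental solution (x₁, y₁) = (25, 2).
Step 2: Apply the recurrence (x_{n+1}, y_{n+1}) = (x₁x_n + 156y₁y_n, x₁y_n + y₁x_n) repeatedly.
  From (x_1, y_1) = (25, 2): x_2 = 25·25 + 156·2·2 = 1249; y_2 = 25·2 + 2·25 = 100.
Step 3: Verify x_2² - 156·y_2² = 1560001 - 1560000 = 1 (should be 1). ✓

(x_1, y_1) = (25, 2); (x_2, y_2) = (1249, 100).


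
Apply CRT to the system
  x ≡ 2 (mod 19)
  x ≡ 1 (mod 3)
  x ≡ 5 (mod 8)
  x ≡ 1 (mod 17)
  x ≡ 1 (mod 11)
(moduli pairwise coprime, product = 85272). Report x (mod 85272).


Product of moduli M = 19 · 3 · 8 · 17 · 11 = 85272.
Merge one congruence at a time:
  Start: x ≡ 2 (mod 19).
  Combine with x ≡ 1 (mod 3); new modulus lcm = 57.
    Write x = 2 + 19·t and substitute into x ≡ 1 (mod 3): 19·t ≡ 1 − 2 = -1 (mod 3).
    Reduce coefficients mod 3: 1·t ≡ 2 (mod 3).
    So t ≡ 2 (mod 3).
    Then x = 2 + 19·2 = 40, valid modulo lcm(19, 3) = 57: x ≡ 40 (mod 57).
  Combine with x ≡ 5 (mod 8); new modulus lcm = 456.
    Write x = 40 + 57·t and substitute into x ≡ 5 (mod 8): 57·t ≡ 5 − 40 = -35 (mod 8).
    Reduce coefficients mod 8: 1·t ≡ 5 (mod 8).
    So t ≡ 5 (mod 8).
    Then x = 40 + 57·5 = 325, valid modulo lcm(57, 8) = 456: x ≡ 325 (mod 456).
  Combine with x ≡ 1 (mod 17); new modulus lcm = 7752.
    Write x = 325 + 456·t and substitute into x ≡ 1 (mod 17): 456·t ≡ 1 − 325 = -324 (mod 17).
    Reduce coefficients mod 17: 14·t ≡ 16 (mod 17).
    The inverse of 14 mod 17 is 11 (since 14·11 = 154 = 9·17 + 1), so t ≡ 11·16 = 176 ≡ 6 (mod 17).
    Then x = 325 + 456·6 = 3061, valid modulo lcm(456, 17) = 7752: x ≡ 3061 (mod 7752).
  Combine with x ≡ 1 (mod 11); new modulus lcm = 85272.
    Write x = 3061 + 7752·t and substitute into x ≡ 1 (mod 11): 7752·t ≡ 1 − 3061 = -3060 (mod 11).
    Reduce coefficients mod 11: 8·t ≡ 9 (mod 11).
    The inverse of 8 mod 11 is 7 (since 8·7 = 56 = 5·11 + 1), so t ≡ 7·9 = 63 ≡ 8 (mod 11).
    Then x = 3061 + 7752·8 = 65077, valid modulo lcm(7752, 11) = 85272: x ≡ 65077 (mod 85272).
Verify against each original: 65077 mod 19 = 2, 65077 mod 3 = 1, 65077 mod 8 = 5, 65077 mod 17 = 1, 65077 mod 11 = 1.

x ≡ 65077 (mod 85272).


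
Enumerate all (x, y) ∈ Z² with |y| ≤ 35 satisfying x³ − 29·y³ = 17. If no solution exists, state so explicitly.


The equation is x³ - 29y³ = 17. For fixed y, x³ = 29·y³ + 17, so a solution requires the RHS to be a perfect cube.
Strategy: iterate y from -35 to 35, compute RHS = 29·y³ + 17, and check whether it is a (positive or negative) perfect cube.
Check small values of y:
  y = 0: RHS = 17 is not a perfect cube.
  y = 1: RHS = 46 is not a perfect cube.
  y = -1: RHS = -12 is not a perfect cube.
  y = 2: RHS = 249 is not a perfect cube.
  y = -2: RHS = -215 is not a perfect cube.
  y = 3: RHS = 800 is not a perfect cube.
  y = -3: RHS = -766 is not a perfect cube.
Continuing the search up to |y| = 35 finds no solutions either.
No (x, y) in the scanned range satisfies the equation.

No integer solutions with |y| ≤ 35.


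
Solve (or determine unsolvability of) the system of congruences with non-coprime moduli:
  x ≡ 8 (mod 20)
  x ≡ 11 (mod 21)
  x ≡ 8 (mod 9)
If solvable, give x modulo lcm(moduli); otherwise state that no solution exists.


Moduli 20, 21, 9 are not pairwise coprime, so CRT works modulo lcm(m_i) when all pairwise compatibility conditions hold.
Pairwise compatibility: gcd(m_i, m_j) must divide a_i - a_j for every pair.
Merge one congruence at a time:
  Start: x ≡ 8 (mod 20).
  Combine with x ≡ 11 (mod 21): gcd(20, 21) = 1; 11 - 8 = 3, which IS divisible by 1, so compatible.
    Write x = 8 + 20·t and substitute into x ≡ 11 (mod 21): 20·t ≡ 11 − 8 = 3 (mod 21).
    The inverse of 20 mod 21 is 20 (since 20·20 = 400 = 19·21 + 1), so t ≡ 20·3 = 60 ≡ 18 (mod 21).
    Then x = 8 + 20·18 = 368, valid modulo lcm(20, 21) = 420: x ≡ 368 (mod 420).
  Combine with x ≡ 8 (mod 9): gcd(420, 9) = 3; 8 - 368 = -360, which IS divisible by 3, so compatible.
    Write x = 368 + 420·t and substitute into x ≡ 8 (mod 9): 420·t ≡ 8 − 368 = -360 (mod 9).
    Divide the congruence (and modulus) by g = 3: 140·t ≡ -120 (mod 3).
    Reduce coefficients mod 3: 2·t ≡ 0 (mod 3).
    The inverse of 2 mod 3 is 2 (since 2·2 = 4 = 1·3 + 1), so t ≡ 2·0 = 0 ≡ 0 (mod 3).
    Then x = 368 + 420·0 = 368, valid modulo lcm(420, 9) = 1260: x ≡ 368 (mod 1260).
Verify: 368 mod 20 = 8, 368 mod 21 = 11, 368 mod 9 = 8.

x ≡ 368 (mod 1260).


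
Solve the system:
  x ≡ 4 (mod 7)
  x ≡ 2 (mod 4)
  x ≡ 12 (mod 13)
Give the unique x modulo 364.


Moduli 7, 4, 13 are pairwise coprime; by CRT there is a unique solution modulo M = 7 · 4 · 13 = 364.
Solve pairwise, accumulating the modulus:
  Start with x ≡ 4 (mod 7).
  Combine with x ≡ 2 (mod 4): since gcd(7, 4) = 1, we get a unique residue mod 28.
    Write x = 4 + 7·t and substitute into x ≡ 2 (mod 4): 7·t ≡ 2 − 4 = -2 (mod 4).
    Reduce coefficients mod 4: 3·t ≡ 2 (mod 4).
    The inverse of 3 mod 4 is 3 (since 3·3 = 9 = 2·4 + 1), so t ≡ 3·2 = 6 ≡ 2 (mod 4).
    Then x = 4 + 7·2 = 18, valid modulo lcm(7, 4) = 28: x ≡ 18 (mod 28).
  Combine with x ≡ 12 (mod 13): since gcd(28, 13) = 1, we get a unique residue mod 364.
    Write x = 18 + 28·t and substitute into x ≡ 12 (mod 13): 28·t ≡ 12 − 18 = -6 (mod 13).
    Reduce coefficients mod 13: 2·t ≡ 7 (mod 13).
    The inverse of 2 mod 13 is 7 (since 2·7 = 14 = 1·13 + 1), so t ≡ 7·7 = 49 ≡ 10 (mod 13).
    Then x = 18 + 28·10 = 298, valid modulo lcm(28, 13) = 364: x ≡ 298 (mod 364).
Verify: 298 mod 7 = 4 ✓, 298 mod 4 = 2 ✓, 298 mod 13 = 12 ✓.

x ≡ 298 (mod 364).


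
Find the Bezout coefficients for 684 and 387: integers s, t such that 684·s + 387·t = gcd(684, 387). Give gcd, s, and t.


Euclidean algorithm on (684, 387) — divide until remainder is 0:
  684 = 1 · 387 + 297
  387 = 1 · 297 + 90
  297 = 3 · 90 + 27
  90 = 3 · 27 + 9
  27 = 3 · 9 + 0
gcd(684, 387) = 9.
Track Bezout coefficients alongside the remainders: start with r₀ = 684 = a·1 + b·0 (s = 1, t = 0) and r₁ = 387 = a·0 + b·1 (s = 0, t = 1); each new remainder r_{k+1} = r_{k-1} − q_k·r_k inherits s_{k+1} = s_{k-1} − q_k·s_k, t_{k+1} = t_{k-1} − q_k·t_k, so r_k = a·s_k + b·t_k at every step:
  q = 1: r = 297, s = 1 − 1·0 = 1, t = 0 − 1·1 = -1  (check: 684·1 + 387·(-1) = 297)
  q = 1: r = 90, s = 0 − 1·1 = -1, t = 1 − 1·(-1) = 2  (check: 684·(-1) + 387·2 = 90)
  q = 3: r = 27, s = 1 − 3·(-1) = 4, t = -1 − 3·2 = -7  (check: 684·4 + 387·(-7) = 27)
  q = 3: r = 9, s = -1 − 3·4 = -13, t = 2 − 3·(-7) = 23  (check: 684·(-13) + 387·23 = 9)
The row with r = 9 (the gcd) gives the Bezout coefficients s = -13, t = 23.
Result: 684 · (-13) + 387 · (23) = 9.

gcd(684, 387) = 9; s = -13, t = 23 (check: 684·(-13) + 387·23 = 9).


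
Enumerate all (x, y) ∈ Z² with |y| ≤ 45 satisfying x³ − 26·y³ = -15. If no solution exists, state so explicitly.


The equation is x³ - 26y³ = -15. For fixed y, x³ = 26·y³ − 15, so a solution requires the RHS to be a perfect cube.
Strategy: iterate y from -45 to 45, compute RHS = 26·y³ − 15, and check whether it is a (positive or negative) perfect cube.
Check small values of y:
  y = 0: RHS = -15 is not a perfect cube.
  y = 1: RHS = 11 is not a perfect cube.
  y = -1: RHS = -41 is not a perfect cube.
  y = 2: RHS = 193 is not a perfect cube.
  y = -2: RHS = -223 is not a perfect cube.
  y = 3: RHS = 687 is not a perfect cube.
  y = -3: RHS = -717 is not a perfect cube.
Continuing the search up to |y| = 45 finds no solutions either.
No (x, y) in the scanned range satisfies the equation.

No integer solutions with |y| ≤ 45.


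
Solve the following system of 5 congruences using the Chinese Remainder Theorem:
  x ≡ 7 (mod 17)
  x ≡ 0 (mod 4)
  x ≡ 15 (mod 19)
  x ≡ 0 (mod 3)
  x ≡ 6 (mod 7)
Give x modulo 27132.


Product of moduli M = 17 · 4 · 19 · 3 · 7 = 27132.
Merge one congruence at a time:
  Start: x ≡ 7 (mod 17).
  Combine with x ≡ 0 (mod 4); new modulus lcm = 68.
    Write x = 7 + 17·t and substitute into x ≡ 0 (mod 4): 17·t ≡ 0 − 7 = -7 (mod 4).
    Reduce coefficients mod 4: 1·t ≡ 1 (mod 4).
    So t ≡ 1 (mod 4).
    Then x = 7 + 17·1 = 24, valid modulo lcm(17, 4) = 68: x ≡ 24 (mod 68).
  Combine with x ≡ 15 (mod 19); new modulus lcm = 1292.
    Write x = 24 + 68·t and substitute into x ≡ 15 (mod 19): 68·t ≡ 15 − 24 = -9 (mod 19).
    Reduce coefficients mod 19: 11·t ≡ 10 (mod 19).
    The inverse of 11 mod 19 is 7 (since 11·7 = 77 = 4·19 + 1), so t ≡ 7·10 = 70 ≡ 13 (mod 19).
    Then x = 24 + 68·13 = 908, valid modulo lcm(68, 19) = 1292: x ≡ 908 (mod 1292).
  Combine with x ≡ 0 (mod 3); new modulus lcm = 3876.
    Write x = 908 + 1292·t and substitute into x ≡ 0 (mod 3): 1292·t ≡ 0 − 908 = -908 (mod 3).
    Reduce coefficients mod 3: 2·t ≡ 1 (mod 3).
    The inverse of 2 mod 3 is 2 (since 2·2 = 4 = 1·3 + 1), so t ≡ 2·1 = 2 ≡ 2 (mod 3).
    Then x = 908 + 1292·2 = 3492, valid modulo lcm(1292, 3) = 3876: x ≡ 3492 (mod 3876).
  Combine with x ≡ 6 (mod 7); new modulus lcm = 27132.
    Write x = 3492 + 3876·t and substitute into x ≡ 6 (mod 7): 3876·t ≡ 6 − 3492 = -3486 (mod 7).
    Reduce coefficients mod 7: 5·t ≡ 0 (mod 7).
    The inverse of 5 mod 7 is 3 (since 5·3 = 15 = 2·7 + 1), so t ≡ 3·0 = 0 ≡ 0 (mod 7).
    Then x = 3492 + 3876·0 = 3492, valid modulo lcm(3876, 7) = 27132: x ≡ 3492 (mod 27132).
Verify against each original: 3492 mod 17 = 7, 3492 mod 4 = 0, 3492 mod 19 = 15, 3492 mod 3 = 0, 3492 mod 7 = 6.

x ≡ 3492 (mod 27132).


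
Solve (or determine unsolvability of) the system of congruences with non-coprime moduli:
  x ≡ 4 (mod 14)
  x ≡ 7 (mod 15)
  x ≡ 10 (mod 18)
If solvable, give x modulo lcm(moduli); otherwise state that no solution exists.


Moduli 14, 15, 18 are not pairwise coprime, so CRT works modulo lcm(m_i) when all pairwise compatibility conditions hold.
Pairwise compatibility: gcd(m_i, m_j) must divide a_i - a_j for every pair.
Merge one congruence at a time:
  Start: x ≡ 4 (mod 14).
  Combine with x ≡ 7 (mod 15): gcd(14, 15) = 1; 7 - 4 = 3, which IS divisible by 1, so compatible.
    Write x = 4 + 14·t and substitute into x ≡ 7 (mod 15): 14·t ≡ 7 − 4 = 3 (mod 15).
    The inverse of 14 mod 15 is 14 (since 14·14 = 196 = 13·15 + 1), so t ≡ 14·3 = 42 ≡ 12 (mod 15).
    Then x = 4 + 14·12 = 172, valid modulo lcm(14, 15) = 210: x ≡ 172 (mod 210).
  Combine with x ≡ 10 (mod 18): gcd(210, 18) = 6; 10 - 172 = -162, which IS divisible by 6, so compatible.
    Write x = 172 + 210·t and substitute into x ≡ 10 (mod 18): 210·t ≡ 10 − 172 = -162 (mod 18).
    Divide the congruence (and modulus) by g = 6: 35·t ≡ -27 (mod 3).
    Reduce coefficients mod 3: 2·t ≡ 0 (mod 3).
    The inverse of 2 mod 3 is 2 (since 2·2 = 4 = 1·3 + 1), so t ≡ 2·0 = 0 ≡ 0 (mod 3).
    Then x = 172 + 210·0 = 172, valid modulo lcm(210, 18) = 630: x ≡ 172 (mod 630).
Verify: 172 mod 14 = 4, 172 mod 15 = 7, 172 mod 18 = 10.

x ≡ 172 (mod 630).


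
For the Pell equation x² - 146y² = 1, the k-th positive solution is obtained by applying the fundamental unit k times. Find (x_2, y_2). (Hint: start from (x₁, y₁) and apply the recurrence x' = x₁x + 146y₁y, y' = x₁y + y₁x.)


Step 1: Find the fundamental solution (x₁, y₁) of x² - 146y² = 1.
  Expand √146 as a continued fraction. a₀ = ⌊√146⌋ = 12; iterate m_{k+1} = d_k·a_k − m_k, d_{k+1} = (146 − m_{k+1}²)/d_k, a_{k+1} = ⌊(a₀ + m_{k+1})/d_{k+1}⌋ (starting m₀ = 0, d₀ = 1), with convergents p_k = a_k·p_{k-1} + p_{k-2}, q_k = a_k·q_{k-1} + q_{k-2} (p₋₁ = 1, q₋₁ = 0):
  k = 0: a₀ = 12; p₀/q₀ = 12/1; p₀² − 146·q₀² = 144 − 146 = -2.
  k = 1: m = 12, d = 2, a = ⌊(12 + 12)/2⌋ = 12; p/q = (12·12 + 1)/(12·1 + 0) = 145/12; p² − 146·q² = 21025 − 21024 = 1.
  The first convergent with p² − 146·q² = 1 gives the fundamental solution (x₁, y₁) = (145, 12).
Step 2: Apply the recurrence (x_{n+1}, y_{n+1}) = (x₁x_n + 146y₁y_n, x₁y_n + y₁x_n) repeatedly.
  From (x_1, y_1) = (145, 12): x_2 = 145·145 + 146·12·12 = 42049; y_2 = 145·12 + 12·145 = 3480.
Step 3: Verify x_2² - 146·y_2² = 1768118401 - 1768118400 = 1 (should be 1). ✓

(x_1, y_1) = (145, 12); (x_2, y_2) = (42049, 3480).


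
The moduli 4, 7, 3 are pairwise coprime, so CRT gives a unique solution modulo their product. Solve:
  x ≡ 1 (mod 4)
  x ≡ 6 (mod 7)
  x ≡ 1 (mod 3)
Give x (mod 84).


Moduli 4, 7, 3 are pairwise coprime; by CRT there is a unique solution modulo M = 4 · 7 · 3 = 84.
Solve pairwise, accumulating the modulus:
  Start with x ≡ 1 (mod 4).
  Combine with x ≡ 6 (mod 7): since gcd(4, 7) = 1, we get a unique residue mod 28.
    Write x = 1 + 4·t and substitute into x ≡ 6 (mod 7): 4·t ≡ 6 − 1 = 5 (mod 7).
    The inverse of 4 mod 7 is 2 (since 4·2 = 8 = 1·7 + 1), so t ≡ 2·5 = 10 ≡ 3 (mod 7).
    Then x = 1 + 4·3 = 13, valid modulo lcm(4, 7) = 28: x ≡ 13 (mod 28).
  Combine with x ≡ 1 (mod 3): since gcd(28, 3) = 1, we get a unique residue mod 84.
    Write x = 13 + 28·t and substitute into x ≡ 1 (mod 3): 28·t ≡ 1 − 13 = -12 (mod 3).
    Reduce coefficients mod 3: 1·t ≡ 0 (mod 3).
    So t ≡ 0 (mod 3).
    Then x = 13 + 28·0 = 13, valid modulo lcm(28, 3) = 84: x ≡ 13 (mod 84).
Verify: 13 mod 4 = 1 ✓, 13 mod 7 = 6 ✓, 13 mod 3 = 1 ✓.

x ≡ 13 (mod 84).


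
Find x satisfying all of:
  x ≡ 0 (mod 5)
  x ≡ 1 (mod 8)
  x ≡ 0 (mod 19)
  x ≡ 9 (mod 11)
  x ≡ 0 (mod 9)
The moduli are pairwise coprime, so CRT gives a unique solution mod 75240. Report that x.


Product of moduli M = 5 · 8 · 19 · 11 · 9 = 75240.
Merge one congruence at a time:
  Start: x ≡ 0 (mod 5).
  Combine with x ≡ 1 (mod 8); new modulus lcm = 40.
    Write x = 0 + 5·t and substitute into x ≡ 1 (mod 8): 5·t ≡ 1 − 0 = 1 (mod 8).
    The inverse of 5 mod 8 is 5 (since 5·5 = 25 = 3·8 + 1), so t ≡ 5·1 = 5 ≡ 5 (mod 8).
    Then x = 0 + 5·5 = 25, valid modulo lcm(5, 8) = 40: x ≡ 25 (mod 40).
  Combine with x ≡ 0 (mod 19); new modulus lcm = 760.
    Write x = 25 + 40·t and substitute into x ≡ 0 (mod 19): 40·t ≡ 0 − 25 = -25 (mod 19).
    Reduce coefficients mod 19: 2·t ≡ 13 (mod 19).
    The inverse of 2 mod 19 is 10 (since 2·10 = 20 = 1·19 + 1), so t ≡ 10·13 = 130 ≡ 16 (mod 19).
    Then x = 25 + 40·16 = 665, valid modulo lcm(40, 19) = 760: x ≡ 665 (mod 760).
  Combine with x ≡ 9 (mod 11); new modulus lcm = 8360.
    Write x = 665 + 760·t and substitute into x ≡ 9 (mod 11): 760·t ≡ 9 − 665 = -656 (mod 11).
    Reduce coefficients mod 11: 1·t ≡ 4 (mod 11).
    So t ≡ 4 (mod 11).
    Then x = 665 + 760·4 = 3705, valid modulo lcm(760, 11) = 8360: x ≡ 3705 (mod 8360).
  Combine with x ≡ 0 (mod 9); new modulus lcm = 75240.
    Write x = 3705 + 8360·t and substitute into x ≡ 0 (mod 9): 8360·t ≡ 0 − 3705 = -3705 (mod 9).
    Reduce coefficients mod 9: 8·t ≡ 3 (mod 9).
    The inverse of 8 mod 9 is 8 (since 8·8 = 64 = 7·9 + 1), so t ≡ 8·3 = 24 ≡ 6 (mod 9).
    Then x = 3705 + 8360·6 = 53865, valid modulo lcm(8360, 9) = 75240: x ≡ 53865 (mod 75240).
Verify against each original: 53865 mod 5 = 0, 53865 mod 8 = 1, 53865 mod 19 = 0, 53865 mod 11 = 9, 53865 mod 9 = 0.

x ≡ 53865 (mod 75240).


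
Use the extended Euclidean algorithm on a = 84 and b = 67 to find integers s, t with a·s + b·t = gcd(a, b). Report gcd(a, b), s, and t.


Euclidean algorithm on (84, 67) — divide until remainder is 0:
  84 = 1 · 67 + 17
  67 = 3 · 17 + 16
  17 = 1 · 16 + 1
  16 = 16 · 1 + 0
gcd(84, 67) = 1.
Track Bezout coefficients alongside the remainders: start with r₀ = 84 = a·1 + b·0 (s = 1, t = 0) and r₁ = 67 = a·0 + b·1 (s = 0, t = 1); each new remainder r_{k+1} = r_{k-1} − q_k·r_k inherits s_{k+1} = s_{k-1} − q_k·s_k, t_{k+1} = t_{k-1} − q_k·t_k, so r_k = a·s_k + b·t_k at every step:
  q = 1: r = 17, s = 1 − 1·0 = 1, t = 0 − 1·1 = -1  (check: 84·1 + 67·(-1) = 17)
  q = 3: r = 16, s = 0 − 3·1 = -3, t = 1 − 3·(-1) = 4  (check: 84·(-3) + 67·4 = 16)
  q = 1: r = 1, s = 1 − 1·(-3) = 4, t = -1 − 1·4 = -5  (check: 84·4 + 67·(-5) = 1)
The row with r = 1 (the gcd) gives the Bezout coefficients s = 4, t = -5.
Result: 84 · (4) + 67 · (-5) = 1.

gcd(84, 67) = 1; s = 4, t = -5 (check: 84·4 + 67·(-5) = 1).


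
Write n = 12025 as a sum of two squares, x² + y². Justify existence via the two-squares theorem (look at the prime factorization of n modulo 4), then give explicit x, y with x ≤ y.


Step 1: Factor n = 12025 = 5^2 · 13 · 37.
Step 2: Check the mod-4 condition on each prime factor: 5 ≡ 1 (mod 4), exponent 2; 13 ≡ 1 (mod 4), exponent 1; 37 ≡ 1 (mod 4), exponent 1.
All primes ≡ 3 (mod 4) appear to even exponent (or don't appear), so by the two-squares theorem n IS expressible as a sum of two squares.
Step 3: Build a representation. Group n = k² · m with k = 5 and m = 13 · 37 = 481 (a product of primes ≡ 1 (mod 4)); a representation of m scales to one of n via (k·x)² + (k·y)² = k²(x² + y²). Each prime p ≡ 1 (mod 4) is itself a sum of two squares; find a² by testing p − a² for a perfect square:
  13: 13 − 1² = 12, 13 − 2² = 9 = 3² ⇒ 13 = 2² + 3².
  37: 37 − 1² = 36 = 6² ⇒ 37 = 1² + 6².
  Combine using the Brahmagupta–Fibonacci identity (a² + b²)(c² + d²) = (ac − bd)² + (ad + bc)² = (ac + bd)² + (ad − bc)²:
  13 · 37 = 481: from (2² + 3²)(1² + 6²), take (2·1 − 3·6, 2·6 + 3·1) = (2 − 18, 12 + 3) = (-16, 15); dropping signs (only squares matter) gives (16, 15); check 16² + 15² = 256 + 225 = 481 ✓.
  Scale by k = 5: (5·16, 5·15) = (80, 75).
Step 4: Order so x ≤ y and verify: 75² + 80² = 5625 + 6400 = 12025 = n. ✓

n = 12025 = 75² + 80² (one valid representation with x ≤ y).


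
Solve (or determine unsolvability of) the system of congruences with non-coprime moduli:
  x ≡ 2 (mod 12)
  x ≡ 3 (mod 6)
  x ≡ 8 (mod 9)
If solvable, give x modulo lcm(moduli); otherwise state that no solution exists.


Moduli 12, 6, 9 are not pairwise coprime, so CRT works modulo lcm(m_i) when all pairwise compatibility conditions hold.
Pairwise compatibility: gcd(m_i, m_j) must divide a_i - a_j for every pair.
Merge one congruence at a time:
  Start: x ≡ 2 (mod 12).
  Combine with x ≡ 3 (mod 6): gcd(12, 6) = 6, and 3 - 2 = 1 is NOT divisible by 6.
    ⇒ system is inconsistent (no integer solution).

No solution (the system is inconsistent).


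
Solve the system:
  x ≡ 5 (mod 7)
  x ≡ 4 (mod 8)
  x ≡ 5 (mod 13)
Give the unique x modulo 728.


Moduli 7, 8, 13 are pairwise coprime; by CRT there is a unique solution modulo M = 7 · 8 · 13 = 728.
Solve pairwise, accumulating the modulus:
  Start with x ≡ 5 (mod 7).
  Combine with x ≡ 4 (mod 8): since gcd(7, 8) = 1, we get a unique residue mod 56.
    Write x = 5 + 7·t and substitute into x ≡ 4 (mod 8): 7·t ≡ 4 − 5 = -1 (mod 8).
    Reduce coefficients mod 8: 7·t ≡ 7 (mod 8).
    The inverse of 7 mod 8 is 7 (since 7·7 = 49 = 6·8 + 1), so t ≡ 7·7 = 49 ≡ 1 (mod 8).
    Then x = 5 + 7·1 = 12, valid modulo lcm(7, 8) = 56: x ≡ 12 (mod 56).
  Combine with x ≡ 5 (mod 13): since gcd(56, 13) = 1, we get a unique residue mod 728.
    Write x = 12 + 56·t and substitute into x ≡ 5 (mod 13): 56·t ≡ 5 − 12 = -7 (mod 13).
    Reduce coefficients mod 13: 4·t ≡ 6 (mod 13).
    The inverse of 4 mod 13 is 10 (since 4·10 = 40 = 3·13 + 1), so t ≡ 10·6 = 60 ≡ 8 (mod 13).
    Then x = 12 + 56·8 = 460, valid modulo lcm(56, 13) = 728: x ≡ 460 (mod 728).
Verify: 460 mod 7 = 5 ✓, 460 mod 8 = 4 ✓, 460 mod 13 = 5 ✓.

x ≡ 460 (mod 728).


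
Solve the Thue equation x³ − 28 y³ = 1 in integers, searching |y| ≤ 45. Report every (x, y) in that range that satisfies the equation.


The equation is x³ - 28y³ = 1. For fixed y, x³ = 28·y³ + 1, so a solution requires the RHS to be a perfect cube.
Strategy: iterate y from -45 to 45, compute RHS = 28·y³ + 1, and check whether it is a (positive or negative) perfect cube.
Check small values of y:
  y = 0: RHS = 1 = (1)³ ⇒ x = 1 works.
  y = 1: RHS = 29 is not a perfect cube.
  y = -1: RHS = -27 = (-3)³ ⇒ x = -3 works.
  y = 2: RHS = 225 is not a perfect cube.
  y = -2: RHS = -223 is not a perfect cube.
  y = 3: RHS = 757 is not a perfect cube.
  y = -3: RHS = -755 is not a perfect cube.
Continuing the search up to |y| = 45 finds no further solutions beyond those listed.
Collected solutions: (1, 0), (-3, -1).

Solutions (with |y| ≤ 45): (1, 0), (-3, -1).


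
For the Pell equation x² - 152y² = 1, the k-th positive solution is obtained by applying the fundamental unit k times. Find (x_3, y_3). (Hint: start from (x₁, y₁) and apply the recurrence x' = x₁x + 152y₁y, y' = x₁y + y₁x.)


Step 1: Find the fundamental solution (x₁, y₁) of x² - 152y² = 1.
  Expand √152 as a continued fraction. a₀ = ⌊√152⌋ = 12; iterate m_{k+1} = d_k·a_k − m_k, d_{k+1} = (152 − m_{k+1}²)/d_k, a_{k+1} = ⌊(a₀ + m_{k+1})/d_{k+1}⌋ (starting m₀ = 0, d₀ = 1), with convergents p_k = a_k·p_{k-1} + p_{k-2}, q_k = a_k·q_{k-1} + q_{k-2} (p₋₁ = 1, q₋₁ = 0):
  k = 0: a₀ = 12; p₀/q₀ = 12/1; p₀² − 152·q₀² = 144 − 152 = -8.
  k = 1: m = 12, d = 8, a = ⌊(12 + 12)/8⌋ = 3; p/q = (3·12 + 1)/(3·1 + 0) = 37/3; p² − 152·q² = 1369 − 1368 = 1.
  The first convergent with p² − 152·q² = 1 gives the fundamental solution (x₁, y₁) = (37, 3).
Step 2: Apply the recurrence (x_{n+1}, y_{n+1}) = (x₁x_n + 152y₁y_n, x₁y_n + y₁x_n) repeatedly.
  From (x_1, y_1) = (37, 3): x_2 = 37·37 + 152·3·3 = 2737; y_2 = 37·3 + 3·37 = 222.
  From (x_2, y_2) = (2737, 222): x_3 = 37·2737 + 152·3·222 = 202501; y_3 = 37·222 + 3·2737 = 16425.
Step 3: Verify x_3² - 152·y_3² = 41006655001 - 41006655000 = 1 (should be 1). ✓

(x_1, y_1) = (37, 3); (x_3, y_3) = (202501, 16425).


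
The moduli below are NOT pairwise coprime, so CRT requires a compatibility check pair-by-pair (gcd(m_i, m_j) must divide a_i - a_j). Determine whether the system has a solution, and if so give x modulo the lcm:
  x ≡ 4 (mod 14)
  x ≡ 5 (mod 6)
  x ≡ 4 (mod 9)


Moduli 14, 6, 9 are not pairwise coprime, so CRT works modulo lcm(m_i) when all pairwise compatibility conditions hold.
Pairwise compatibility: gcd(m_i, m_j) must divide a_i - a_j for every pair.
Merge one congruence at a time:
  Start: x ≡ 4 (mod 14).
  Combine with x ≡ 5 (mod 6): gcd(14, 6) = 2, and 5 - 4 = 1 is NOT divisible by 2.
    ⇒ system is inconsistent (no integer solution).

No solution (the system is inconsistent).


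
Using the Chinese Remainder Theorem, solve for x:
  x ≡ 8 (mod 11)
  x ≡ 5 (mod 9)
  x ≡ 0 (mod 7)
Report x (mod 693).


Moduli 11, 9, 7 are pairwise coprime; by CRT there is a unique solution modulo M = 11 · 9 · 7 = 693.
Solve pairwise, accumulating the modulus:
  Start with x ≡ 8 (mod 11).
  Combine with x ≡ 5 (mod 9): since gcd(11, 9) = 1, we get a unique residue mod 99.
    Write x = 8 + 11·t and substitute into x ≡ 5 (mod 9): 11·t ≡ 5 − 8 = -3 (mod 9).
    Reduce coefficients mod 9: 2·t ≡ 6 (mod 9).
    The inverse of 2 mod 9 is 5 (since 2·5 = 10 = 1·9 + 1), so t ≡ 5·6 = 30 ≡ 3 (mod 9).
    Then x = 8 + 11·3 = 41, valid modulo lcm(11, 9) = 99: x ≡ 41 (mod 99).
  Combine with x ≡ 0 (mod 7): since gcd(99, 7) = 1, we get a unique residue mod 693.
    Write x = 41 + 99·t and substitute into x ≡ 0 (mod 7): 99·t ≡ 0 − 41 = -41 (mod 7).
    Reduce coefficients mod 7: 1·t ≡ 1 (mod 7).
    So t ≡ 1 (mod 7).
    Then x = 41 + 99·1 = 140, valid modulo lcm(99, 7) = 693: x ≡ 140 (mod 693).
Verify: 140 mod 11 = 8 ✓, 140 mod 9 = 5 ✓, 140 mod 7 = 0 ✓.

x ≡ 140 (mod 693).


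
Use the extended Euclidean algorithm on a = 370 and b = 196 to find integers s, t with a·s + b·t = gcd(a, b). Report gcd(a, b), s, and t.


Euclidean algorithm on (370, 196) — divide until remainder is 0:
  370 = 1 · 196 + 174
  196 = 1 · 174 + 22
  174 = 7 · 22 + 20
  22 = 1 · 20 + 2
  20 = 10 · 2 + 0
gcd(370, 196) = 2.
Track Bezout coefficients alongside the remainders: start with r₀ = 370 = a·1 + b·0 (s = 1, t = 0) and r₁ = 196 = a·0 + b·1 (s = 0, t = 1); each new remainder r_{k+1} = r_{k-1} − q_k·r_k inherits s_{k+1} = s_{k-1} − q_k·s_k, t_{k+1} = t_{k-1} − q_k·t_k, so r_k = a·s_k + b·t_k at every step:
  q = 1: r = 174, s = 1 − 1·0 = 1, t = 0 − 1·1 = -1  (check: 370·1 + 196·(-1) = 174)
  q = 1: r = 22, s = 0 − 1·1 = -1, t = 1 − 1·(-1) = 2  (check: 370·(-1) + 196·2 = 22)
  q = 7: r = 20, s = 1 − 7·(-1) = 8, t = -1 − 7·2 = -15  (check: 370·8 + 196·(-15) = 20)
  q = 1: r = 2, s = -1 − 1·8 = -9, t = 2 − 1·(-15) = 17  (check: 370·(-9) + 196·17 = 2)
The row with r = 2 (the gcd) gives the Bezout coefficients s = -9, t = 17.
Result: 370 · (-9) + 196 · (17) = 2.

gcd(370, 196) = 2; s = -9, t = 17 (check: 370·(-9) + 196·17 = 2).


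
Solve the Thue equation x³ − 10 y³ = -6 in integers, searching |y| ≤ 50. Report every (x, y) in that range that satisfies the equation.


The equation is x³ - 10y³ = -6. For fixed y, x³ = 10·y³ − 6, so a solution requires the RHS to be a perfect cube.
Strategy: iterate y from -50 to 50, compute RHS = 10·y³ − 6, and check whether it is a (positive or negative) perfect cube.
Check small values of y:
  y = 0: RHS = -6 is not a perfect cube.
  y = 1: RHS = 4 is not a perfect cube.
  y = -1: RHS = -16 is not a perfect cube.
  y = 2: RHS = 74 is not a perfect cube.
  y = -2: RHS = -86 is not a perfect cube.
  y = 3: RHS = 264 is not a perfect cube.
  y = -3: RHS = -276 is not a perfect cube.
Continuing the search up to |y| = 50 finds no solutions either.
No (x, y) in the scanned range satisfies the equation.

No integer solutions with |y| ≤ 50.


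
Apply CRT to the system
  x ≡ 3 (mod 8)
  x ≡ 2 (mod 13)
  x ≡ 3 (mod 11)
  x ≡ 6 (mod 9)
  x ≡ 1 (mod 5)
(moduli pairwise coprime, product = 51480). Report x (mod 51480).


Product of moduli M = 8 · 13 · 11 · 9 · 5 = 51480.
Merge one congruence at a time:
  Start: x ≡ 3 (mod 8).
  Combine with x ≡ 2 (mod 13); new modulus lcm = 104.
    Write x = 3 + 8·t and substitute into x ≡ 2 (mod 13): 8·t ≡ 2 − 3 = -1 (mod 13).
    Reduce coefficients mod 13: 8·t ≡ 12 (mod 13).
    The inverse of 8 mod 13 is 5 (since 8·5 = 40 = 3·13 + 1), so t ≡ 5·12 = 60 ≡ 8 (mod 13).
    Then x = 3 + 8·8 = 67, valid modulo lcm(8, 13) = 104: x ≡ 67 (mod 104).
  Combine with x ≡ 3 (mod 11); new modulus lcm = 1144.
    Write x = 67 + 104·t and substitute into x ≡ 3 (mod 11): 104·t ≡ 3 − 67 = -64 (mod 11).
    Reduce coefficients mod 11: 5·t ≡ 2 (mod 11).
    The inverse of 5 mod 11 is 9 (since 5·9 = 45 = 4·11 + 1), so t ≡ 9·2 = 18 ≡ 7 (mod 11).
    Then x = 67 + 104·7 = 795, valid modulo lcm(104, 11) = 1144: x ≡ 795 (mod 1144).
  Combine with x ≡ 6 (mod 9); new modulus lcm = 10296.
    Write x = 795 + 1144·t and substitute into x ≡ 6 (mod 9): 1144·t ≡ 6 − 795 = -789 (mod 9).
    Reduce coefficients mod 9: 1·t ≡ 3 (mod 9).
    So t ≡ 3 (mod 9).
    Then x = 795 + 1144·3 = 4227, valid modulo lcm(1144, 9) = 10296: x ≡ 4227 (mod 10296).
  Combine with x ≡ 1 (mod 5); new modulus lcm = 51480.
    Write x = 4227 + 10296·t and substitute into x ≡ 1 (mod 5): 10296·t ≡ 1 − 4227 = -4226 (mod 5).
    Reduce coefficients mod 5: 1·t ≡ 4 (mod 5).
    So t ≡ 4 (mod 5).
    Then x = 4227 + 10296·4 = 45411, valid modulo lcm(10296, 5) = 51480: x ≡ 45411 (mod 51480).
Verify against each original: 45411 mod 8 = 3, 45411 mod 13 = 2, 45411 mod 11 = 3, 45411 mod 9 = 6, 45411 mod 5 = 1.

x ≡ 45411 (mod 51480).


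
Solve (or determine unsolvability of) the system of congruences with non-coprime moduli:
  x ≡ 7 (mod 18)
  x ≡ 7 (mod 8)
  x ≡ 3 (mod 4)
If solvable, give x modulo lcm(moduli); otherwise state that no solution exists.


Moduli 18, 8, 4 are not pairwise coprime, so CRT works modulo lcm(m_i) when all pairwise compatibility conditions hold.
Pairwise compatibility: gcd(m_i, m_j) must divide a_i - a_j for every pair.
Merge one congruence at a time:
  Start: x ≡ 7 (mod 18).
  Combine with x ≡ 7 (mod 8): gcd(18, 8) = 2; 7 - 7 = 0, which IS divisible by 2, so compatible.
    Write x = 7 + 18·t and substitute into x ≡ 7 (mod 8): 18·t ≡ 7 − 7 = 0 (mod 8).
    Divide the congruence (and modulus) by g = 2: 9·t ≡ 0 (mod 4).
    Reduce coefficients mod 4: 1·t ≡ 0 (mod 4).
    So t ≡ 0 (mod 4).
    Then x = 7 + 18·0 = 7, valid modulo lcm(18, 8) = 72: x ≡ 7 (mod 72).
  Combine with x ≡ 3 (mod 4): gcd(72, 4) = 4; 3 - 7 = -4, which IS divisible by 4, so compatible.
    Write x = 7 + 72·t and substitute into x ≡ 3 (mod 4): 72·t ≡ 3 − 7 = -4 (mod 4).
    Divide the congruence (and modulus) by g = 4: 18·t ≡ -1 (mod 1).
    Modulo 1 every t works; take t = 0.
    Then x = 7 + 72·0 = 7, valid modulo lcm(72, 4) = 72: x ≡ 7 (mod 72).
Verify: 7 mod 18 = 7, 7 mod 8 = 7, 7 mod 4 = 3.

x ≡ 7 (mod 72).


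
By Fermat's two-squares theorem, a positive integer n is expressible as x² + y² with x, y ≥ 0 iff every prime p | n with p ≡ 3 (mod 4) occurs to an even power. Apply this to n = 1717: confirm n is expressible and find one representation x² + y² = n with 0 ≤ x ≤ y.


Step 1: Factor n = 1717 = 17 · 101.
Step 2: Check the mod-4 condition on each prime factor: 17 ≡ 1 (mod 4), exponent 1; 101 ≡ 1 (mod 4), exponent 1.
All primes ≡ 3 (mod 4) appear to even exponent (or don't appear), so by the two-squares theorem n IS expressible as a sum of two squares.
Step 3: Build a representation. Here n = 17 · 101 is a product of primes ≡ 1 (mod 4). Each prime p ≡ 1 (mod 4) is itself a sum of two squares; find a² by testing p − a² for a perfect square:
  17: 17 − 1² = 16 = 4² ⇒ 17 = 1² + 4².
  101: 101 − 1² = 100 = 10² ⇒ 101 = 1² + 10².
  Combine using the Brahmagupta–Fibonacci identity (a² + b²)(c² + d²) = (ac − bd)² + (ad + bc)² = (ac + bd)² + (ad − bc)²:
  17 · 101 = 1717: from (1² + 4²)(1² + 10²), take (1·1 − 4·10, 1·10 + 4·1) = (1 − 40, 10 + 4) = (-39, 14); dropping signs (only squares matter) gives (39, 14); check 39² + 14² = 1521 + 196 = 1717 ✓.
Step 4: Order so x ≤ y and verify: 14² + 39² = 196 + 1521 = 1717 = n. ✓

n = 1717 = 14² + 39² (one valid representation with x ≤ y).


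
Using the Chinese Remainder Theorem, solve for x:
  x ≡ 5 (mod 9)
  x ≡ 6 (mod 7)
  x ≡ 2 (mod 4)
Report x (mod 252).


Moduli 9, 7, 4 are pairwise coprime; by CRT there is a unique solution modulo M = 9 · 7 · 4 = 252.
Solve pairwise, accumulating the modulus:
  Start with x ≡ 5 (mod 9).
  Combine with x ≡ 6 (mod 7): since gcd(9, 7) = 1, we get a unique residue mod 63.
    Write x = 5 + 9·t and substitute into x ≡ 6 (mod 7): 9·t ≡ 6 − 5 = 1 (mod 7).
    Reduce coefficients mod 7: 2·t ≡ 1 (mod 7).
    The inverse of 2 mod 7 is 4 (since 2·4 = 8 = 1·7 + 1), so t ≡ 4·1 = 4 ≡ 4 (mod 7).
    Then x = 5 + 9·4 = 41, valid modulo lcm(9, 7) = 63: x ≡ 41 (mod 63).
  Combine with x ≡ 2 (mod 4): since gcd(63, 4) = 1, we get a unique residue mod 252.
    Write x = 41 + 63·t and substitute into x ≡ 2 (mod 4): 63·t ≡ 2 − 41 = -39 (mod 4).
    Reduce coefficients mod 4: 3·t ≡ 1 (mod 4).
    The inverse of 3 mod 4 is 3 (since 3·3 = 9 = 2·4 + 1), so t ≡ 3·1 = 3 ≡ 3 (mod 4).
    Then x = 41 + 63·3 = 230, valid modulo lcm(63, 4) = 252: x ≡ 230 (mod 252).
Verify: 230 mod 9 = 5 ✓, 230 mod 7 = 6 ✓, 230 mod 4 = 2 ✓.

x ≡ 230 (mod 252).


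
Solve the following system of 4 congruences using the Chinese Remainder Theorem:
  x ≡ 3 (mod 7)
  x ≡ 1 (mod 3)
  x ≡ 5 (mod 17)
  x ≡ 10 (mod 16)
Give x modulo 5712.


Product of moduli M = 7 · 3 · 17 · 16 = 5712.
Merge one congruence at a time:
  Start: x ≡ 3 (mod 7).
  Combine with x ≡ 1 (mod 3); new modulus lcm = 21.
    Write x = 3 + 7·t and substitute into x ≡ 1 (mod 3): 7·t ≡ 1 − 3 = -2 (mod 3).
    Reduce coefficients mod 3: 1·t ≡ 1 (mod 3).
    So t ≡ 1 (mod 3).
    Then x = 3 + 7·1 = 10, valid modulo lcm(7, 3) = 21: x ≡ 10 (mod 21).
  Combine with x ≡ 5 (mod 17); new modulus lcm = 357.
    Write x = 10 + 21·t and substitute into x ≡ 5 (mod 17): 21·t ≡ 5 − 10 = -5 (mod 17).
    Reduce coefficients mod 17: 4·t ≡ 12 (mod 17).
    The inverse of 4 mod 17 is 13 (since 4·13 = 52 = 3·17 + 1), so t ≡ 13·12 = 156 ≡ 3 (mod 17).
    Then x = 10 + 21·3 = 73, valid modulo lcm(21, 17) = 357: x ≡ 73 (mod 357).
  Combine with x ≡ 10 (mod 16); new modulus lcm = 5712.
    Write x = 73 + 357·t and substitute into x ≡ 10 (mod 16): 357·t ≡ 10 − 73 = -63 (mod 16).
    Reduce coefficients mod 16: 5·t ≡ 1 (mod 16).
    The inverse of 5 mod 16 is 13 (since 5·13 = 65 = 4·16 + 1), so t ≡ 13·1 = 13 ≡ 13 (mod 16).
    Then x = 73 + 357·13 = 4714, valid modulo lcm(357, 16) = 5712: x ≡ 4714 (mod 5712).
Verify against each original: 4714 mod 7 = 3, 4714 mod 3 = 1, 4714 mod 17 = 5, 4714 mod 16 = 10.

x ≡ 4714 (mod 5712).


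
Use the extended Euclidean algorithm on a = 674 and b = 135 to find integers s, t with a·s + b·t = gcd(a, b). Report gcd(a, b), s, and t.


Euclidean algorithm on (674, 135) — divide until remainder is 0:
  674 = 4 · 135 + 134
  135 = 1 · 134 + 1
  134 = 134 · 1 + 0
gcd(674, 135) = 1.
Track Bezout coefficients alongside the remainders: start with r₀ = 674 = a·1 + b·0 (s = 1, t = 0) and r₁ = 135 = a·0 + b·1 (s = 0, t = 1); each new remainder r_{k+1} = r_{k-1} − q_k·r_k inherits s_{k+1} = s_{k-1} − q_k·s_k, t_{k+1} = t_{k-1} − q_k·t_k, so r_k = a·s_k + b·t_k at every step:
  q = 4: r = 134, s = 1 − 4·0 = 1, t = 0 − 4·1 = -4  (check: 674·1 + 135·(-4) = 134)
  q = 1: r = 1, s = 0 − 1·1 = -1, t = 1 − 1·(-4) = 5  (check: 674·(-1) + 135·5 = 1)
The row with r = 1 (the gcd) gives the Bezout coefficients s = -1, t = 5.
Result: 674 · (-1) + 135 · (5) = 1.

gcd(674, 135) = 1; s = -1, t = 5 (check: 674·(-1) + 135·5 = 1).


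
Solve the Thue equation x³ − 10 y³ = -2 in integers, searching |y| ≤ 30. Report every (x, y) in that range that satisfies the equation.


The equation is x³ - 10y³ = -2. For fixed y, x³ = 10·y³ − 2, so a solution requires the RHS to be a perfect cube.
Strategy: iterate y from -30 to 30, compute RHS = 10·y³ − 2, and check whether it is a (positive or negative) perfect cube.
Check small values of y:
  y = 0: RHS = -2 is not a perfect cube.
  y = 1: RHS = 8 = (2)³ ⇒ x = 2 works.
  y = -1: RHS = -12 is not a perfect cube.
  y = 2: RHS = 78 is not a perfect cube.
  y = -2: RHS = -82 is not a perfect cube.
  y = 3: RHS = 268 is not a perfect cube.
  y = -3: RHS = -272 is not a perfect cube.
Continuing the search up to |y| = 30 finds no further solutions beyond those listed.
Collected solutions: (2, 1).

Solutions (with |y| ≤ 30): (2, 1).


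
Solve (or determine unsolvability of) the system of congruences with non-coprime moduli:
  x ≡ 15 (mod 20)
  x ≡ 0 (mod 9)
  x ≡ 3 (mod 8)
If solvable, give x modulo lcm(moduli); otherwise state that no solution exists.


Moduli 20, 9, 8 are not pairwise coprime, so CRT works modulo lcm(m_i) when all pairwise compatibility conditions hold.
Pairwise compatibility: gcd(m_i, m_j) must divide a_i - a_j for every pair.
Merge one congruence at a time:
  Start: x ≡ 15 (mod 20).
  Combine with x ≡ 0 (mod 9): gcd(20, 9) = 1; 0 - 15 = -15, which IS divisible by 1, so compatible.
    Write x = 15 + 20·t and substitute into x ≡ 0 (mod 9): 20·t ≡ 0 − 15 = -15 (mod 9).
    Reduce coefficients mod 9: 2·t ≡ 3 (mod 9).
    The inverse of 2 mod 9 is 5 (since 2·5 = 10 = 1·9 + 1), so t ≡ 5·3 = 15 ≡ 6 (mod 9).
    Then x = 15 + 20·6 = 135, valid modulo lcm(20, 9) = 180: x ≡ 135 (mod 180).
  Combine with x ≡ 3 (mod 8): gcd(180, 8) = 4; 3 - 135 = -132, which IS divisible by 4, so compatible.
    Write x = 135 + 180·t and substitute into x ≡ 3 (mod 8): 180·t ≡ 3 − 135 = -132 (mod 8).
    Divide the congruence (and modulus) by g = 4: 45·t ≡ -33 (mod 2).
    Reduce coefficients mod 2: 1·t ≡ 1 (mod 2).
    So t ≡ 1 (mod 2).
    Then x = 135 + 180·1 = 315, valid modulo lcm(180, 8) = 360: x ≡ 315 (mod 360).
Verify: 315 mod 20 = 15, 315 mod 9 = 0, 315 mod 8 = 3.

x ≡ 315 (mod 360).


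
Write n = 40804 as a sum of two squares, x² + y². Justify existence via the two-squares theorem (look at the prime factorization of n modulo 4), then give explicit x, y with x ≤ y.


Step 1: Factor n = 40804 = 2^2 · 101^2.
Step 2: Check the mod-4 condition on each prime factor: 2 = 2 (special); 101 ≡ 1 (mod 4), exponent 2.
All primes ≡ 3 (mod 4) appear to even exponent (or don't appear), so by the two-squares theorem n IS expressible as a sum of two squares.
Step 3: Build a representation. Group n = k² · m with k = 2 and m = 101 · 101 = 10201 (a product of primes ≡ 1 (mod 4)); a representation of m scales to one of n via (k·x)² + (k·y)² = k²(x² + y²). Each prime p ≡ 1 (mod 4) is itself a sum of two squares; find a² by testing p − a² for a perfect square:
  101: 101 − 1² = 100 = 10² ⇒ 101 = 1² + 10².
  Combine using the Brahmagupta–Fibonacci identity (a² + b²)(c² + d²) = (ac − bd)² + (ad + bc)² = (ac + bd)² + (ad − bc)²:
  101 · 101 = 10201: from (1² + 10²)(1² + 10²), take (1·1 − 10·10, 1·10 + 10·1) = (1 − 100, 10 + 10) = (-99, 20); dropping signs (only squares matter) gives (99, 20); check 99² + 20² = 9801 + 400 = 10201 ✓.
  Scale by k = 2: (2·99, 2·20) = (198, 40).
Step 4: Order so x ≤ y and verify: 40² + 198² = 1600 + 39204 = 40804 = n. ✓

n = 40804 = 40² + 198² (one valid representation with x ≤ y).


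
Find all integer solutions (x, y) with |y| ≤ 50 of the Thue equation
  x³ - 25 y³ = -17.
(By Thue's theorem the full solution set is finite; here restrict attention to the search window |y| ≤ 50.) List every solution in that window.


The equation is x³ - 25y³ = -17. For fixed y, x³ = 25·y³ − 17, so a solution requires the RHS to be a perfect cube.
Strategy: iterate y from -50 to 50, compute RHS = 25·y³ − 17, and check whether it is a (positive or negative) perfect cube.
Check small values of y:
  y = 0: RHS = -17 is not a perfect cube.
  y = 1: RHS = 8 = (2)³ ⇒ x = 2 works.
  y = -1: RHS = -42 is not a perfect cube.
  y = 2: RHS = 183 is not a perfect cube.
  y = -2: RHS = -217 is not a perfect cube.
  y = 3: RHS = 658 is not a perfect cube.
  y = -3: RHS = -692 is not a perfect cube.
Continuing the search up to |y| = 50 finds no further solutions beyond those listed.
Collected solutions: (2, 1).

Solutions (with |y| ≤ 50): (2, 1).
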